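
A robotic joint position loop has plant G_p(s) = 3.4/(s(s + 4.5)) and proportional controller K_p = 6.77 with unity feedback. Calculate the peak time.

T_p = 0.741 s

From 1 + K_pG_p(s) = 0: s² + 4.5s + 23.02 = 0 ⇒ ω_n = 4.798, ζ = 0.469.
Damped frequency ω_d = ω_n√(1−ζ²) = 4.237 rad/s, so peak time T_p = π/ω_d = 0.741 s.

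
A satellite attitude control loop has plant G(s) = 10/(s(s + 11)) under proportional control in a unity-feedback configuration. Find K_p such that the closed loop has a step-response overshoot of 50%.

K_p = 65.2

From %OS = 100·exp(−πζ/√(1−ζ²)) = 50%, ζ = −ln(0.5)/√(π²+ln²(0.5)) = 0.2155.
Characteristic equation s² + 11s + 10K_p = 0 gives ζ = 11/(2√(10K_p)).
Setting ζ = 0.2155: √(10K_p) = 11/(2·0.2155) = 25.53, so K_p = 651.7/10 = 65.2.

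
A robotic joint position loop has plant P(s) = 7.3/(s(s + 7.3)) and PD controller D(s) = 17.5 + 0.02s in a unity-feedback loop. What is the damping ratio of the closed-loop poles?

Forward path: (17.5 + 0.02s)·7.3/(s(s+7.3)). The closed-loop characteristic equation is s² + (7.3 + 7.3·0.02)s + 7.3·17.5 = 0.
That is s² + 7.446s + 127.8 = 0, so ω_n = 11.3 rad/s and ζ = 7.446/(2·11.3) = 0.3294.

ζ = 0.329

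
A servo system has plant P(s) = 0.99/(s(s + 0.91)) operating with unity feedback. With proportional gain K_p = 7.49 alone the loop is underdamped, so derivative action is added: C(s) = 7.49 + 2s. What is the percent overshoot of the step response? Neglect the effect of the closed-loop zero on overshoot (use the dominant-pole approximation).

Forward path: (7.49 + 2s)·0.99/(s(s+0.91)). The closed-loop characteristic equation is s² + (0.91 + 0.99·2)s + 0.99·7.49 = 0.
That is s² + 2.89s + 7.415 = 0, so ω_n = 2.723 rad/s and ζ = 2.89/(2·2.723) = 0.5307.
%OS = 100·exp(−πζ/√(1−ζ²)) = 14%.

14%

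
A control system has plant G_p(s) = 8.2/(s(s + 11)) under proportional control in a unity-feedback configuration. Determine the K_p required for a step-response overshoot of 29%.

From %OS = 100·exp(−πζ/√(1−ζ²)) = 29%, ζ = −ln(0.29)/√(π²+ln²(0.29)) = 0.3666.
Characteristic equation s² + 11s + 8.2K_p = 0 gives ζ = 11/(2√(8.2K_p)).
Setting ζ = 0.3666: √(8.2K_p) = 11/(2·0.3666) = 15, so K_p = 225.1/8.2 = 27.4.

K_p = 27.4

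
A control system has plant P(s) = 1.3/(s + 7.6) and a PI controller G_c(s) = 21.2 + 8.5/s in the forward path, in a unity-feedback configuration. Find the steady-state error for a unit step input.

0

The open loop G_c(s)P(s) has a pole at the origin (type 1), so the static position error constant is infinite and e_ss = 1/(1+∞) = 0.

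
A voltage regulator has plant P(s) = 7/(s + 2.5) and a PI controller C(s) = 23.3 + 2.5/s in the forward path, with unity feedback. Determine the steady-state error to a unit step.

The open loop C(s)P(s) has a pole at the origin (type 1), so the static position error constant is infinite and e_ss = 1/(1+∞) = 0.

0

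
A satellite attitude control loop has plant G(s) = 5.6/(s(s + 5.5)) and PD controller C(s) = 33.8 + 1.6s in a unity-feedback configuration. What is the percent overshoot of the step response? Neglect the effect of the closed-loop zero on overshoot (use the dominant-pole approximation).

14.4%

Forward path: (33.8 + 1.6s)·5.6/(s(s+5.5)). The closed-loop characteristic equation is s² + (5.5 + 5.6·1.6)s + 5.6·33.8 = 0.
That is s² + 14.46s + 189.3 = 0, so ω_n = 13.76 rad/s and ζ = 14.46/(2·13.76) = 0.5255.
%OS = 100·exp(−πζ/√(1−ζ²)) = 14.4%.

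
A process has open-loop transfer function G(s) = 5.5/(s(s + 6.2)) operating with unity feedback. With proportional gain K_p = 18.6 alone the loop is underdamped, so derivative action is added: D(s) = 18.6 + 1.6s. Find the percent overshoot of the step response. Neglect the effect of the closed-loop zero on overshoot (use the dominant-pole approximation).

Forward path: (18.6 + 1.6s)·5.5/(s(s+6.2)). The closed-loop characteristic equation is s² + (6.2 + 5.5·1.6)s + 5.5·18.6 = 0.
That is s² + 15s + 102.3 = 0, so ω_n = 10.11 rad/s and ζ = 15/(2·10.11) = 0.7415.
%OS = 100·exp(−πζ/√(1−ζ²)) = 3.11%.

3.11%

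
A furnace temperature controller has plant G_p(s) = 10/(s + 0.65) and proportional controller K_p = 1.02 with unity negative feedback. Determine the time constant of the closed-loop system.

Closed-loop transfer function: T(s) = K_p·G_p(s)/(1 + K_p·G_p(s)) = 10.2/(s + 0.65 + 10.2) = 10.2/(s + 10.85).
Time constant τ = 1/10.85 = 0.0922 s.

τ = 0.0922 s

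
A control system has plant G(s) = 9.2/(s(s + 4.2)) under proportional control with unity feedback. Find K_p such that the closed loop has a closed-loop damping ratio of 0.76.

Closed-loop characteristic equation: s² + 4.2s + K_p·9.2 = 0.
So ω_n = √(9.2K_p) and 2ζω_n = 4.2, giving ζ = 4.2/(2√(9.2K_p)).
Setting ζ = 0.76: √(9.2K_p) = 4.2/(2·0.76) = 2.763, so K_p = 7.635/9.2 = 0.83.

K_p = 0.83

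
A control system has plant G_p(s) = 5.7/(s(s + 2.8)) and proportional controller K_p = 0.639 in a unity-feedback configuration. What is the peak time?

T_p = 2.42 s

Closed-loop characteristic equation: s² + 2.8s + 3.642 = 0, so ω_n = 1.908 rad/s and ζ = 2.8/(2·1.908) = 0.7336.
Damped frequency ω_d = ω_n√(1−ζ²) = 1.297 rad/s, so peak time T_p = π/ω_d = 2.42 s.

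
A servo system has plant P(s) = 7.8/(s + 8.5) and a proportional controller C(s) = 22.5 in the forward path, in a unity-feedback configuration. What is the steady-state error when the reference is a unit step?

The loop is type 0. Static position error constant K_pos = C(0)·P(0) = 22.5·0.9176 = 20.65.
Steady-state error to a unit step: e_ss = 1/(1+K_pos) = 1/21.65 = 0.0462.

0.0462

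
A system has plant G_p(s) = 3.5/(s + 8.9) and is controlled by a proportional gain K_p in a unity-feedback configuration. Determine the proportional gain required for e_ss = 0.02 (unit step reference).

Steady-state error for a unit step on this type-0 loop is 1/(1 + K_p·G_p(0)).
G_p(0) = 0.3933. Require 1/(1 + K_p·0.3933) = 0.02, so 1 + 0.3933·K_p = 50.
K_p = (50 − 1)/0.3933 = 125.

K_p = 125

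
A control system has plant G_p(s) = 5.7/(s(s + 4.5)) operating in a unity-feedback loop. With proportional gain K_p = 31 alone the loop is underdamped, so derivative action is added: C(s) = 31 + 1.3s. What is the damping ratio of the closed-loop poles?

Forward path: (31 + 1.3s)·5.7/(s(s+4.5)). The closed-loop characteristic equation is s² + (4.5 + 5.7·1.3)s + 5.7·31 = 0.
That is s² + 11.91s + 176.7 = 0, so ω_n = 13.29 rad/s and ζ = 11.91/(2·13.29) = 0.448.

ζ = 0.448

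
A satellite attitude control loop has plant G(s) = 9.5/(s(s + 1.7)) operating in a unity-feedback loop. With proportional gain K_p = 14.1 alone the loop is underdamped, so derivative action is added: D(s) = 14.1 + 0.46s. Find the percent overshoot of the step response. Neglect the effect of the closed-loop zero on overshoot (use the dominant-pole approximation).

42.6%

Forward path: (14.1 + 0.46s)·9.5/(s(s+1.7)). The closed-loop characteristic equation is s² + (1.7 + 9.5·0.46)s + 9.5·14.1 = 0.
That is s² + 6.07s + 133.9 = 0, so ω_n = 11.57 rad/s and ζ = 6.07/(2·11.57) = 0.2622.
%OS = 100·exp(−πζ/√(1−ζ²)) = 42.6%.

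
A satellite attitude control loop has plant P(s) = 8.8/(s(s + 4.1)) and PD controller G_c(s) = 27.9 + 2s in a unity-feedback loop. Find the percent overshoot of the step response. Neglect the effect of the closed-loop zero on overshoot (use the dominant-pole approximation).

Forward path: (27.9 + 2s)·8.8/(s(s+4.1)). The closed-loop characteristic equation is s² + (4.1 + 8.8·2)s + 8.8·27.9 = 0.
That is s² + 21.7s + 245.5 = 0, so ω_n = 15.67 rad/s and ζ = 21.7/(2·15.67) = 0.6924.
%OS = 100·exp(−πζ/√(1−ζ²)) = 4.9%.

4.9%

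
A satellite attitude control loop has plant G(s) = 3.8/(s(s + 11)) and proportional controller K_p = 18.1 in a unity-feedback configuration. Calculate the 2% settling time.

T_s ≈ 0.727 s

Closed-loop characteristic equation: s² + 11s + 68.78 = 0, so ω_n = 8.293 rad/s and ζ = 11/(2·8.293) = 0.6632.
2% settling time T_s ≈ 4/(ζω_n) = 4/5.5 = 0.727 s.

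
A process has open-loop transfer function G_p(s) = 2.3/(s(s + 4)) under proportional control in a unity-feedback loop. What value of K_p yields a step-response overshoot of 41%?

K_p = 23.3

From %OS = 100·exp(−πζ/√(1−ζ²)) = 41%, ζ = −ln(0.41)/√(π²+ln²(0.41)) = 0.273.
Characteristic equation s² + 4s + 2.3K_p = 0 gives ζ = 4/(2√(2.3K_p)).
Setting ζ = 0.273: √(2.3K_p) = 4/(2·0.273) = 7.325, so K_p = 53.66/2.3 = 23.3.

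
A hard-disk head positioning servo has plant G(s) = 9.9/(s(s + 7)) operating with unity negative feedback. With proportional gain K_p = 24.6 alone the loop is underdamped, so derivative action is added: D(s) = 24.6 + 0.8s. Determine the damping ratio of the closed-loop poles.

Forward path: (24.6 + 0.8s)·9.9/(s(s+7)). The closed-loop characteristic equation is s² + (7 + 9.9·0.8)s + 9.9·24.6 = 0.
That is s² + 14.92s + 243.5 = 0, so ω_n = 15.61 rad/s and ζ = 14.92/(2·15.61) = 0.478.

ζ = 0.478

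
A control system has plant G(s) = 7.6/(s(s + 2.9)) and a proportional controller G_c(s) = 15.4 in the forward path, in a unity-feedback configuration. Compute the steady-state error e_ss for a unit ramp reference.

0.0248

The loop has one pole at the origin (type 1). Velocity error constant K_v = lim_{s→0} s·G_c(s)G(s) = 15.4·7.6/2.9 = 40.36.
Steady-state error to a unit ramp: e_ss = 1/K_v = 0.0248.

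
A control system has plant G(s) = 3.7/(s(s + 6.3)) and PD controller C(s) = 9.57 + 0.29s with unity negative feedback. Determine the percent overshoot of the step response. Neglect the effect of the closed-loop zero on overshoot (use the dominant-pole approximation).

Forward path: (9.57 + 0.29s)·3.7/(s(s+6.3)). The closed-loop characteristic equation is s² + (6.3 + 3.7·0.29)s + 3.7·9.57 = 0.
That is s² + 7.373s + 35.41 = 0, so ω_n = 5.951 rad/s and ζ = 7.373/(2·5.951) = 0.6195.
%OS = 100·exp(−πζ/√(1−ζ²)) = 8.38%.

8.38%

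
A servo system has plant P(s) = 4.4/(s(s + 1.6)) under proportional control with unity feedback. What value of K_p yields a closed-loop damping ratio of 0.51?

K_p = 0.559

Closed-loop characteristic equation: s² + 1.6s + K_p·4.4 = 0.
So ω_n = √(4.4K_p) and 2ζω_n = 1.6, giving ζ = 1.6/(2√(4.4K_p)).
Setting ζ = 0.51: √(4.4K_p) = 1.6/(2·0.51) = 1.569, so K_p = 2.461/4.4 = 0.559.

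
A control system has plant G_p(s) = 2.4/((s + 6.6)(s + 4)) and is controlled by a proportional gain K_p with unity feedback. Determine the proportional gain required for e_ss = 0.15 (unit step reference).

K_p = 62.3

Steady-state error for a unit step on this type-0 loop is 1/(1 + K_p·G_p(0)).
G_p(0) = 0.09091. Require 1/(1 + K_p·0.09091) = 0.15, so 1 + 0.09091·K_p = 6.667.
K_p = (6.667 − 1)/0.09091 = 62.3.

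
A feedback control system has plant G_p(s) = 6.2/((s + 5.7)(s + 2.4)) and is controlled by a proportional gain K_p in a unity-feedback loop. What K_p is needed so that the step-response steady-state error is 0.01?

K_p = 218

The loop is type 0, so e_ss(step) = 1/(1 + K_pos) with K_pos = K_p·G_p(0).
G_p(0) = 0.4532. Require 1/(1 + K_p·0.4532) = 0.01, so 1 + 0.4532·K_p = 100.
K_p = (100 − 1)/0.4532 = 218.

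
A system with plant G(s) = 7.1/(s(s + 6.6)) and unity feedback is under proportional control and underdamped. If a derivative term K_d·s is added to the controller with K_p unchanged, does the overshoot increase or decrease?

The derivative term adds K·K_d to the s-coefficient of the characteristic equation, raising 2ζω_n while ω_n is unchanged; ζ increases, so overshoot decreases.

decrease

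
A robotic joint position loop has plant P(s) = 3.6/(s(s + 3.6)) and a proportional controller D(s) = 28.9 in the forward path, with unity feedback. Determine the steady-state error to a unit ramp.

The loop has one pole at the origin (type 1). Velocity error constant K_v = lim_{s→0} s·D(s)P(s) = 28.9·3.6/3.6 = 28.9.
Steady-state error to a unit ramp: e_ss = 1/K_v = 0.0346.

0.0346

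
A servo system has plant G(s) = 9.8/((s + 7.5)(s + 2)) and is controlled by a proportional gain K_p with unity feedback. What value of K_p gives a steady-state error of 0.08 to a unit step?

K_p = 17.6

Steady-state error for a unit step on this type-0 loop is 1/(1 + K_p·G(0)).
G(0) = 0.6533. Require 1/(1 + K_p·0.6533) = 0.08, so 1 + 0.6533·K_p = 12.5.
K_p = (12.5 − 1)/0.6533 = 17.6.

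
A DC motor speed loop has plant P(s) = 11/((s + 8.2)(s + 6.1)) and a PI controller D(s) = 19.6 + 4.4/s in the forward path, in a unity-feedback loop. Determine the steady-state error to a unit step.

The open loop D(s)P(s) has a pole at the origin (type 1), so the static position error constant is infinite and e_ss = 1/(1+∞) = 0.

0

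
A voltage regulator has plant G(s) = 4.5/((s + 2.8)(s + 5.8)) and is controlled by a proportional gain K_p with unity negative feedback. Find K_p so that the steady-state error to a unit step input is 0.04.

K_p = 86.6

For a type-0 loop with proportional control, e_ss = 1/(1 + K_p·G(0)).
G(0) = 0.2771. Require 1/(1 + K_p·0.2771) = 0.04, so 1 + 0.2771·K_p = 25.
K_p = (25 − 1)/0.2771 = 86.6.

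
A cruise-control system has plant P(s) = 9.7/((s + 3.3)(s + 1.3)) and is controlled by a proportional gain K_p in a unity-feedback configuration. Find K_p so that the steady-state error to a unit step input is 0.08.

K_p = 5.09

For a type-0 loop with proportional control, e_ss = 1/(1 + K_p·P(0)).
P(0) = 2.261. Require 1/(1 + K_p·2.261) = 0.08, so 1 + 2.261·K_p = 12.5.
K_p = (12.5 − 1)/2.261 = 5.09.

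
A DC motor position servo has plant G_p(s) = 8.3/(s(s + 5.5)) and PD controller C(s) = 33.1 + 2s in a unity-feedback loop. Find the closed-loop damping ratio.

ζ = 0.667

Forward path: (33.1 + 2s)·8.3/(s(s+5.5)). The closed-loop characteristic equation is s² + (5.5 + 8.3·2)s + 8.3·33.1 = 0.
That is s² + 22.1s + 274.7 = 0, so ω_n = 16.57 rad/s and ζ = 22.1/(2·16.57) = 0.6667.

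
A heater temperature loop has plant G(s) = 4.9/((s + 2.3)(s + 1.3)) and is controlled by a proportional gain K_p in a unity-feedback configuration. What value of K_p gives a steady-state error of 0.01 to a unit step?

The loop is type 0, so e_ss(step) = 1/(1 + K_pos) with K_pos = K_p·G(0).
G(0) = 1.639. Require 1/(1 + K_p·1.639) = 0.01, so 1 + 1.639·K_p = 100.
K_p = (100 − 1)/1.639 = 60.4.

K_p = 60.4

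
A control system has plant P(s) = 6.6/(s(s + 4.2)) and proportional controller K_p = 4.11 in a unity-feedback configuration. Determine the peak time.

T_p = 0.659 s

From 1 + K_pP(s) = 0: s² + 4.2s + 27.13 = 0 ⇒ ω_n = 5.208, ζ = 0.4032.
Damped frequency ω_d = ω_n√(1−ζ²) = 4.766 rad/s, so peak time T_p = π/ω_d = 0.659 s.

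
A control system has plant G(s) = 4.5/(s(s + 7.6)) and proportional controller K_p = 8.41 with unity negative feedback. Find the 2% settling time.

Closed-loop characteristic equation: s² + 7.6s + 37.84 = 0, so ω_n = 6.152 rad/s and ζ = 7.6/(2·6.152) = 0.6177.
2% settling time T_s ≈ 4/(ζω_n) = 4/3.8 = 1.05 s.

T_s ≈ 1.05 s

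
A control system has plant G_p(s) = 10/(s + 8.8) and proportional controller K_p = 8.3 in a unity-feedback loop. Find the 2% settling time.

Closed-loop transfer function: T(s) = K_p·G_p(s)/(1 + K_p·G_p(s)) = 83/(s + 8.8 + 83) = 83/(s + 91.8).
Time constant τ = 1/91.8 = 0.01089 s, so the 2% settling time is about 4τ = 0.0436 s.

T_s ≈ 0.0436 s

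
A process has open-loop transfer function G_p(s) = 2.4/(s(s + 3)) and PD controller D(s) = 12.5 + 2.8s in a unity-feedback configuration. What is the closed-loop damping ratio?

Forward path: (12.5 + 2.8s)·2.4/(s(s+3)). The closed-loop characteristic equation is s² + (3 + 2.4·2.8)s + 2.4·12.5 = 0.
That is s² + 9.72s + 30 = 0, so ω_n = 5.477 rad/s and ζ = 9.72/(2·5.477) = 0.8873.

ζ = 0.887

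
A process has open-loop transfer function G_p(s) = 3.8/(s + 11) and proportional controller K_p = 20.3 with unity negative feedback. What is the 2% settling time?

T_s ≈ 0.0454 s

Closed-loop transfer function: T(s) = K_p·G_p(s)/(1 + K_p·G_p(s)) = 77.14/(s + 11 + 77.14) = 77.14/(s + 88.14).
Time constant τ = 1/88.14 = 0.01135 s, so the 2% settling time is about 4τ = 0.0454 s.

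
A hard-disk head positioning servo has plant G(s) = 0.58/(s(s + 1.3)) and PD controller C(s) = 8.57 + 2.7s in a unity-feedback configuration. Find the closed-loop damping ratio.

Forward path: (8.57 + 2.7s)·0.58/(s(s+1.3)). The closed-loop characteristic equation is s² + (1.3 + 0.58·2.7)s + 0.58·8.57 = 0.
That is s² + 2.866s + 4.971 = 0, so ω_n = 2.229 rad/s and ζ = 2.866/(2·2.229) = 0.6427.

ζ = 0.643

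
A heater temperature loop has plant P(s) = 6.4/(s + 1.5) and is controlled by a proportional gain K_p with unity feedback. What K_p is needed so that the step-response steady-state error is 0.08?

K_p = 2.7

The loop is type 0, so e_ss(step) = 1/(1 + K_pos) with K_pos = K_p·P(0).
P(0) = 4.267. Require 1/(1 + K_p·4.267) = 0.08, so 1 + 4.267·K_p = 12.5.
K_p = (12.5 − 1)/4.267 = 2.7.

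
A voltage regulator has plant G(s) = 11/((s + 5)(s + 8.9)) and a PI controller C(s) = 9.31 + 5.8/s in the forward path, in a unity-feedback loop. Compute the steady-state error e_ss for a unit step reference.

The open loop C(s)G(s) has a pole at the origin (type 1), so the static position error constant is infinite and e_ss = 1/(1+∞) = 0.

0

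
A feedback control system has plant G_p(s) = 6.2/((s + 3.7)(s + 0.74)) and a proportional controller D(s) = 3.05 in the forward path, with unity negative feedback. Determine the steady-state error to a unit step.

0.126

The loop is type 0. Static position error constant K_pos = D(0)·G_p(0) = 3.05·2.264 = 6.907.
Steady-state error to a unit step: e_ss = 1/(1+K_pos) = 1/7.907 = 0.126.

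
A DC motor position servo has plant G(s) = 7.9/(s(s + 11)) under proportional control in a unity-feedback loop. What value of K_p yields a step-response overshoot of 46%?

K_p = 66.5

From %OS = 100·exp(−πζ/√(1−ζ²)) = 46%, ζ = −ln(0.46)/√(π²+ln²(0.46)) = 0.24.
Characteristic equation s² + 11s + 7.9K_p = 0 gives ζ = 11/(2√(7.9K_p)).
Setting ζ = 0.24: √(7.9K_p) = 11/(2·0.24) = 22.92, so K_p = 525.4/7.9 = 66.5.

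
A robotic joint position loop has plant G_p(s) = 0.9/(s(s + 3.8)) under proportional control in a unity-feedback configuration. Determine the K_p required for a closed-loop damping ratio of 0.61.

Closed-loop characteristic equation: s² + 3.8s + K_p·0.9 = 0.
So ω_n = √(0.9K_p) and 2ζω_n = 3.8, giving ζ = 3.8/(2√(0.9K_p)).
Setting ζ = 0.61: √(0.9K_p) = 3.8/(2·0.61) = 3.115, so K_p = 9.702/0.9 = 10.8.

K_p = 10.8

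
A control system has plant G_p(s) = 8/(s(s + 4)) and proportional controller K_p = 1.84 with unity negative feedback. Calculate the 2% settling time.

T_s ≈ 2 s

From 1 + K_pG_p(s) = 0: s² + 4s + 14.72 = 0 ⇒ ω_n = 3.837, ζ = 0.5213.
2% settling time T_s ≈ 4/(ζω_n) = 4/2 = 2 s.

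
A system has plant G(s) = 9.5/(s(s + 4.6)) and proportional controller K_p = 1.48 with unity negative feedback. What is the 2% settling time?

T_s ≈ 1.74 s

Closed-loop characteristic equation: s² + 4.6s + 14.06 = 0, so ω_n = 3.75 rad/s and ζ = 4.6/(2·3.75) = 0.6134.
2% settling time T_s ≈ 4/(ζω_n) = 4/2.3 = 1.74 s.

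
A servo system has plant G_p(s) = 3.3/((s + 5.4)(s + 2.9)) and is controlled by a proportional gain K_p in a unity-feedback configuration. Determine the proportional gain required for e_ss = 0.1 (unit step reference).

K_p = 42.7

Steady-state error for a unit step on this type-0 loop is 1/(1 + K_p·G_p(0)).
G_p(0) = 0.2107. Require 1/(1 + K_p·0.2107) = 0.1, so 1 + 0.2107·K_p = 10.
K_p = (10 − 1)/0.2107 = 42.7.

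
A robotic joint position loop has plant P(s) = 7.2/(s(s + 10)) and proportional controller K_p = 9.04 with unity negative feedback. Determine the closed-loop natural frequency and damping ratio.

1 + K_p·P(s) = 0 gives s² + 10s + 65.09 = 0.
So ω_n² = 65.09 ⇒ ω_n = 8.068 rad/s, and ζ = 10/(2ω_n) = 0.62.

ω_n = 8.07 rad/s, ζ = 0.62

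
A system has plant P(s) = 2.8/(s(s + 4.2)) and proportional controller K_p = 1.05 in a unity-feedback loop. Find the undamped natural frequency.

1 + K_p·P(s) = 0 gives s² + 4.2s + 2.94 = 0.
Matching s² + 2ζω_n s + ω_n²: ω_n = √2.94 = 1.715 rad/s and 2ζω_n = 4.2, so ζ = 4.2/(2·1.715) = 1.22.

ω_n = 1.71 rad/s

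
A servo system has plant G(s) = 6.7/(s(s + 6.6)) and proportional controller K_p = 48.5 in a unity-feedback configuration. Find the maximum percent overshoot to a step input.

55.7%

Closed-loop characteristic equation: s² + 6.6s + 324.9 = 0, so ω_n = 18.03 rad/s and ζ = 6.6/(2·18.03) = 0.1831.
%OS = 100·exp(−πζ/√(1−ζ²)) = 100·exp(−π·0.1831/√0.9665) = 55.7%.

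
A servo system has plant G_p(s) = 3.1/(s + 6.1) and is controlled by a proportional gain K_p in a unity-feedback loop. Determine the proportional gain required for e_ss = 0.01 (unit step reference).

The loop is type 0, so e_ss(step) = 1/(1 + K_pos) with K_pos = K_p·G_p(0).
G_p(0) = 0.5082. Require 1/(1 + K_p·0.5082) = 0.01, so 1 + 0.5082·K_p = 100.
K_p = (100 − 1)/0.5082 = 195.

K_p = 195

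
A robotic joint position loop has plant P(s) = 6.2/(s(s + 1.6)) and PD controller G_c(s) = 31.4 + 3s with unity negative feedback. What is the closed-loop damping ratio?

ζ = 0.724

Forward path: (31.4 + 3s)·6.2/(s(s+1.6)). The closed-loop characteristic equation is s² + (1.6 + 6.2·3)s + 6.2·31.4 = 0.
That is s² + 20.2s + 194.7 = 0, so ω_n = 13.95 rad/s and ζ = 20.2/(2·13.95) = 0.7239.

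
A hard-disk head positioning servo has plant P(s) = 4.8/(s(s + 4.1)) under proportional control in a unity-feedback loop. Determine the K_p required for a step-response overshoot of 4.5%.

K_p = 1.77

From %OS = 100·exp(−πζ/√(1−ζ²)) = 4.5%, ζ = −ln(0.045)/√(π²+ln²(0.045)) = 0.7025.
Characteristic equation s² + 4.1s + 4.8K_p = 0 gives ζ = 4.1/(2√(4.8K_p)).
Setting ζ = 0.7025: √(4.8K_p) = 4.1/(2·0.7025) = 2.918, so K_p = 8.515/4.8 = 1.77.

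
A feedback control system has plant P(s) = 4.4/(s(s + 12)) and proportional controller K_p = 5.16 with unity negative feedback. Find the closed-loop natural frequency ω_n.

The closed-loop denominator is s(s+12) + 5.16·4.4 = s² + 12s + 22.7.
Matching s² + 2ζω_n s + ω_n²: ω_n = √22.7 = 4.765 rad/s and 2ζω_n = 12, so ζ = 12/(2·4.765) = 1.26.

ω_n = 4.76 rad/s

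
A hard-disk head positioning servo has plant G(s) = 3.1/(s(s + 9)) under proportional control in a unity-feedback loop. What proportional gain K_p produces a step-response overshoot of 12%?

K_p = 20.9

From %OS = 100·exp(−πζ/√(1−ζ²)) = 12%, ζ = −ln(0.12)/√(π²+ln²(0.12)) = 0.5594.
Characteristic equation s² + 9s + 3.1K_p = 0 gives ζ = 9/(2√(3.1K_p)).
Setting ζ = 0.5594: √(3.1K_p) = 9/(2·0.5594) = 8.044, so K_p = 64.71/3.1 = 20.9.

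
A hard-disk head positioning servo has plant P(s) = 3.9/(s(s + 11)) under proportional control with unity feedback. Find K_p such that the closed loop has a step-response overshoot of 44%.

K_p = 121

From %OS = 100·exp(−πζ/√(1−ζ²)) = 44%, ζ = −ln(0.44)/√(π²+ln²(0.44)) = 0.2528.
Characteristic equation s² + 11s + 3.9K_p = 0 gives ζ = 11/(2√(3.9K_p)).
Setting ζ = 0.2528: √(3.9K_p) = 11/(2·0.2528) = 21.75, so K_p = 473.2/3.9 = 121.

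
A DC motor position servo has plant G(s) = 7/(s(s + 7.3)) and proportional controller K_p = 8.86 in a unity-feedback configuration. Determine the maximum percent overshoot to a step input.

19.3%

Closed-loop characteristic equation: s² + 7.3s + 62.02 = 0, so ω_n = 7.875 rad/s and ζ = 7.3/(2·7.875) = 0.4635.
%OS = 100·exp(−πζ/√(1−ζ²)) = 100·exp(−π·0.4635/√0.7852) = 19.3%.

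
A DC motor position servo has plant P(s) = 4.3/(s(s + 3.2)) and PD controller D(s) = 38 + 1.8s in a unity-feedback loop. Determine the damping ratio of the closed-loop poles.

Forward path: (38 + 1.8s)·4.3/(s(s+3.2)). The closed-loop characteristic equation is s² + (3.2 + 4.3·1.8)s + 4.3·38 = 0.
That is s² + 10.94s + 163.4 = 0, so ω_n = 12.78 rad/s and ζ = 10.94/(2·12.78) = 0.4279.

ζ = 0.428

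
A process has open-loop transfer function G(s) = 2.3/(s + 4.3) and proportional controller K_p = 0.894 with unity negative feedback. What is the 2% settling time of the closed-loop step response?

T_s ≈ 0.629 s

Closed-loop transfer function: T(s) = K_p·G(s)/(1 + K_p·G(s)) = 2.056/(s + 4.3 + 2.056) = 2.056/(s + 6.356).
Time constant τ = 1/6.356 = 0.1573 s, so the 2% settling time is about 4τ = 0.629 s.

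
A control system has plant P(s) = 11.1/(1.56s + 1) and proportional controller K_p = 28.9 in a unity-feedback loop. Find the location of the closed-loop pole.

s = -206.3

Closed loop: T(s) = K_p·P/(1+K_p·P) = 320.8/(1.56s + 1 + 320.8), with pole at s = −(1 + 320.8)/1.56 = −206.3.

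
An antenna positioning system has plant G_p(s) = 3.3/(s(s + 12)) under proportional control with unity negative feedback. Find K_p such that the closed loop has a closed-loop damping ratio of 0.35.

K_p = 89.1

Closed-loop characteristic equation: s² + 12s + K_p·3.3 = 0.
So ω_n = √(3.3K_p) and 2ζω_n = 12, giving ζ = 12/(2√(3.3K_p)).
Setting ζ = 0.35: √(3.3K_p) = 12/(2·0.35) = 17.14, so K_p = 293.9/3.3 = 89.1.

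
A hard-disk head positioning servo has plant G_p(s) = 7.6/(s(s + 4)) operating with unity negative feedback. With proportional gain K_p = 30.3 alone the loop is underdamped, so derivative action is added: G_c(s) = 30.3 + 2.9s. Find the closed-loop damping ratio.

Forward path: (30.3 + 2.9s)·7.6/(s(s+4)). The closed-loop characteristic equation is s² + (4 + 7.6·2.9)s + 7.6·30.3 = 0.
That is s² + 26.04s + 230.3 = 0, so ω_n = 15.17 rad/s and ζ = 26.04/(2·15.17) = 0.858.

ζ = 0.858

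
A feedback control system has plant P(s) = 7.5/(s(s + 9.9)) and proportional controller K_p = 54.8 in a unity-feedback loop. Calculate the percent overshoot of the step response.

From 1 + K_pP(s) = 0: s² + 9.9s + 411 = 0 ⇒ ω_n = 20.27, ζ = 0.2442.
%OS = 100·exp(−πζ/√(1−ζ²)) = 100·exp(−π·0.2442/√0.9404) = 45.3%.

45.3%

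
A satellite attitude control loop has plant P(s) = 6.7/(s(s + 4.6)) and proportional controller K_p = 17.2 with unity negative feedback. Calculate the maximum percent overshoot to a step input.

50.2%

The closed-loop denominator s² + 4.6s + 115.2 gives ω_n = √115.2 = 10.73 and ζ = 4.6/(2ω_n) = 0.2143.
%OS = 100·exp(−πζ/√(1−ζ²)) = 100·exp(−π·0.2143/√0.9541) = 50.2%.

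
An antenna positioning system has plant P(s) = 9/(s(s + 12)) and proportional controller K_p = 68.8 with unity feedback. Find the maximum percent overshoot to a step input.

45.8%

From 1 + K_pP(s) = 0: s² + 12s + 619.2 = 0 ⇒ ω_n = 24.88, ζ = 0.2411.
%OS = 100·exp(−πζ/√(1−ζ²)) = 100·exp(−π·0.2411/√0.9419) = 45.8%.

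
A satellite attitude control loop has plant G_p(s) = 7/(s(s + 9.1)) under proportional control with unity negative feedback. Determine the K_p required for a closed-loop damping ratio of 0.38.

Closed-loop characteristic equation: s² + 9.1s + K_p·7 = 0.
So ω_n = √(7K_p) and 2ζω_n = 9.1, giving ζ = 9.1/(2√(7K_p)).
Setting ζ = 0.38: √(7K_p) = 9.1/(2·0.38) = 11.97, so K_p = 143.4/7 = 20.5.

K_p = 20.5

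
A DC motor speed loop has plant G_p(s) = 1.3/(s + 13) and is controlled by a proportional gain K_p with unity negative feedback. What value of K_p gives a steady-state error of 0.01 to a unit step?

K_p = 990

Steady-state error for a unit step on this type-0 loop is 1/(1 + K_p·G_p(0)).
G_p(0) = 0.1. Require 1/(1 + K_p·0.1) = 0.01, so 1 + 0.1·K_p = 100.
K_p = (100 − 1)/0.1 = 990.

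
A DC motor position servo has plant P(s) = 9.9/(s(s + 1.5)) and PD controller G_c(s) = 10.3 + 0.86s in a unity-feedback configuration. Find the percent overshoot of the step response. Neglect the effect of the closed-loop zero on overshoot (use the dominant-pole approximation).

Forward path: (10.3 + 0.86s)·9.9/(s(s+1.5)). The closed-loop characteristic equation is s² + (1.5 + 9.9·0.86)s + 9.9·10.3 = 0.
That is s² + 10.01s + 102 = 0, so ω_n = 10.1 rad/s and ζ = 10.01/(2·10.1) = 0.4958.
%OS = 100·exp(−πζ/√(1−ζ²)) = 16.6%.

16.6%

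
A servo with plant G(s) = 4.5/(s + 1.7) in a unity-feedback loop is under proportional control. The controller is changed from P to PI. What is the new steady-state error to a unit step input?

0

The integrator makes K_pos = lim_{s→0} C(s)G(s) infinite, so e_ss = 1/(1+K_pos) = 0.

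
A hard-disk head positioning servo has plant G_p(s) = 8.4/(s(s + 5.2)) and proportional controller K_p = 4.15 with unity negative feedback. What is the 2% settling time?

From 1 + K_pG_p(s) = 0: s² + 5.2s + 34.86 = 0 ⇒ ω_n = 5.904, ζ = 0.4404.
2% settling time T_s ≈ 4/(ζω_n) = 4/2.6 = 1.54 s.

T_s ≈ 1.54 s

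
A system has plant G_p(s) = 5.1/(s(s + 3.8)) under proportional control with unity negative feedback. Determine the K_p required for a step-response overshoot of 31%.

From %OS = 100·exp(−πζ/√(1−ζ²)) = 31%, ζ = −ln(0.31)/√(π²+ln²(0.31)) = 0.3493.
Characteristic equation s² + 3.8s + 5.1K_p = 0 gives ζ = 3.8/(2√(5.1K_p)).
Setting ζ = 0.3493: √(5.1K_p) = 3.8/(2·0.3493) = 5.439, so K_p = 29.59/5.1 = 5.8.

K_p = 5.8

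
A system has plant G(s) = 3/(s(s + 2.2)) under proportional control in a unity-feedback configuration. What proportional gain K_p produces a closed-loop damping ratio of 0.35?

Closed-loop characteristic equation: s² + 2.2s + K_p·3 = 0.
So ω_n = √(3K_p) and 2ζω_n = 2.2, giving ζ = 2.2/(2√(3K_p)).
Setting ζ = 0.35: √(3K_p) = 2.2/(2·0.35) = 3.143, so K_p = 9.878/3 = 3.29.

K_p = 3.29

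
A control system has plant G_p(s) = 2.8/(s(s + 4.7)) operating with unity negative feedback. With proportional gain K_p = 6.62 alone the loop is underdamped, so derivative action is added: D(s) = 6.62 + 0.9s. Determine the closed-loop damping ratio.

Forward path: (6.62 + 0.9s)·2.8/(s(s+4.7)). The closed-loop characteristic equation is s² + (4.7 + 2.8·0.9)s + 2.8·6.62 = 0.
That is s² + 7.22s + 18.54 = 0, so ω_n = 4.305 rad/s and ζ = 7.22/(2·4.305) = 0.8385.

ζ = 0.838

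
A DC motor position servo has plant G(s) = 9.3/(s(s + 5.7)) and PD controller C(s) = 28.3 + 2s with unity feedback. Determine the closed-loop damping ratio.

ζ = 0.749

Forward path: (28.3 + 2s)·9.3/(s(s+5.7)). The closed-loop characteristic equation is s² + (5.7 + 9.3·2)s + 9.3·28.3 = 0.
That is s² + 24.3s + 263.2 = 0, so ω_n = 16.22 rad/s and ζ = 24.3/(2·16.22) = 0.7489.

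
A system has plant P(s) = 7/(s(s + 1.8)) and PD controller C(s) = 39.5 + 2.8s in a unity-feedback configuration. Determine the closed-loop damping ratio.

ζ = 0.643

Forward path: (39.5 + 2.8s)·7/(s(s+1.8)). The closed-loop characteristic equation is s² + (1.8 + 7·2.8)s + 7·39.5 = 0.
That is s² + 21.4s + 276.5 = 0, so ω_n = 16.63 rad/s and ζ = 21.4/(2·16.63) = 0.6435.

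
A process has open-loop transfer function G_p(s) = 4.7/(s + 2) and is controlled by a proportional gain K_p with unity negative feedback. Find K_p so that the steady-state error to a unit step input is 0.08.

K_p = 4.89

For a type-0 loop with proportional control, e_ss = 1/(1 + K_p·G_p(0)).
G_p(0) = 2.35. Require 1/(1 + K_p·2.35) = 0.08, so 1 + 2.35·K_p = 12.5.
K_p = (12.5 − 1)/2.35 = 4.89.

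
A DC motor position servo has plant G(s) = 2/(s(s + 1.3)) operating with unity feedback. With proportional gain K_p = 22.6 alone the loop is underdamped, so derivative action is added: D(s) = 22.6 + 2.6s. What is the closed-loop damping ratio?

ζ = 0.483

Forward path: (22.6 + 2.6s)·2/(s(s+1.3)). The closed-loop characteristic equation is s² + (1.3 + 2·2.6)s + 2·22.6 = 0.
That is s² + 6.5s + 45.2 = 0, so ω_n = 6.723 rad/s and ζ = 6.5/(2·6.723) = 0.4834.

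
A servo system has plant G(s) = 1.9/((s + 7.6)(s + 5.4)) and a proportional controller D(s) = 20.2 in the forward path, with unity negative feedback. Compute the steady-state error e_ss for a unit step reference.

The loop is type 0. Static position error constant K_pos = D(0)·G(0) = 20.2·0.0463 = 0.9352.
Steady-state error to a unit step: e_ss = 1/(1+K_pos) = 1/1.935 = 0.517.

0.517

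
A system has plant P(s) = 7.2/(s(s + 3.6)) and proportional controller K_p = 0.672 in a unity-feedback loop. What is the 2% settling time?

T_s ≈ 2.22 s

The closed-loop denominator s² + 3.6s + 4.838 gives ω_n = √4.838 = 2.2 and ζ = 3.6/(2ω_n) = 0.8183.
2% settling time T_s ≈ 4/(ζω_n) = 4/1.8 = 2.22 s.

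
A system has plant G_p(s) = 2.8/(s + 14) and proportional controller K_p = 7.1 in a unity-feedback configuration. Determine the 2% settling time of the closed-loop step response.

Closed-loop transfer function: T(s) = K_p·G_p(s)/(1 + K_p·G_p(s)) = 19.88/(s + 14 + 19.88) = 19.88/(s + 33.88).
Time constant τ = 1/33.88 = 0.02952 s, so the 2% settling time is about 4τ = 0.118 s.

T_s ≈ 0.118 s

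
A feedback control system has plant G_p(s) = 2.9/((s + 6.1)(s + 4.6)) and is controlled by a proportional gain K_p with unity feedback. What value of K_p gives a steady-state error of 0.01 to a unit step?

K_p = 958

Steady-state error for a unit step on this type-0 loop is 1/(1 + K_p·G_p(0)).
G_p(0) = 0.1033. Require 1/(1 + K_p·0.1033) = 0.01, so 1 + 0.1033·K_p = 100.
K_p = (100 − 1)/0.1033 = 958.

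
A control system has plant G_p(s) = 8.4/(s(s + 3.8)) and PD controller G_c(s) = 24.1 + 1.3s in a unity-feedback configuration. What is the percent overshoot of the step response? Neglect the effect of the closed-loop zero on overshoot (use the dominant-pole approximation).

15%

Forward path: (24.1 + 1.3s)·8.4/(s(s+3.8)). The closed-loop characteristic equation is s² + (3.8 + 8.4·1.3)s + 8.4·24.1 = 0.
That is s² + 14.72s + 202.4 = 0, so ω_n = 14.23 rad/s and ζ = 14.72/(2·14.23) = 0.5173.
%OS = 100·exp(−πζ/√(1−ζ²)) = 15%.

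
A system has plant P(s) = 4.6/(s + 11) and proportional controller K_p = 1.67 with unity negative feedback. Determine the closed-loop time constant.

Closed-loop transfer function: T(s) = K_p·P(s)/(1 + K_p·P(s)) = 7.682/(s + 11 + 7.682) = 7.682/(s + 18.68).
Time constant τ = 1/18.68 = 0.0535 s.

τ = 0.0535 s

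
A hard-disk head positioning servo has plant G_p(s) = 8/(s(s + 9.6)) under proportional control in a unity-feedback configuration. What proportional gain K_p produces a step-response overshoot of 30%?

From %OS = 100·exp(−πζ/√(1−ζ²)) = 30%, ζ = −ln(0.3)/√(π²+ln²(0.3)) = 0.3579.
Characteristic equation s² + 9.6s + 8K_p = 0 gives ζ = 9.6/(2√(8K_p)).
Setting ζ = 0.3579: √(8K_p) = 9.6/(2·0.3579) = 13.41, so K_p = 179.9/8 = 22.5.

K_p = 22.5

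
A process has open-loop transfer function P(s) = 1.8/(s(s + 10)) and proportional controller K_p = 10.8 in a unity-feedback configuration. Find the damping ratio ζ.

The closed-loop denominator is s(s+10) + 10.8·1.8 = s² + 10s + 19.44.
So ω_n² = 19.44 ⇒ ω_n = 4.409 rad/s, and ζ = 10/(2ω_n) = 1.13.

ζ = 1.13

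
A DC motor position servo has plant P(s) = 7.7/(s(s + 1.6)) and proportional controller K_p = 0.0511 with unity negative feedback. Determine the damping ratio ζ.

The closed-loop denominator is s(s+1.6) + 0.0511·7.7 = s² + 1.6s + 0.3935.
So ω_n² = 0.3935 ⇒ ω_n = 0.6273 rad/s, and ζ = 1.6/(2ω_n) = 1.28.

ζ = 1.28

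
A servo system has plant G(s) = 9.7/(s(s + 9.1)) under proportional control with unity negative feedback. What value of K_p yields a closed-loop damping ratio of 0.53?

Closed-loop characteristic equation: s² + 9.1s + K_p·9.7 = 0.
So ω_n = √(9.7K_p) and 2ζω_n = 9.1, giving ζ = 9.1/(2√(9.7K_p)).
Setting ζ = 0.53: √(9.7K_p) = 9.1/(2·0.53) = 8.585, so K_p = 73.7/9.7 = 7.6.

K_p = 7.6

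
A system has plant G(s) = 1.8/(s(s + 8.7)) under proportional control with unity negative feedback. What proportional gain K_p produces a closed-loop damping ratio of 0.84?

K_p = 14.9

Closed-loop characteristic equation: s² + 8.7s + K_p·1.8 = 0.
So ω_n = √(1.8K_p) and 2ζω_n = 8.7, giving ζ = 8.7/(2√(1.8K_p)).
Setting ζ = 0.84: √(1.8K_p) = 8.7/(2·0.84) = 5.179, so K_p = 26.82/1.8 = 14.9.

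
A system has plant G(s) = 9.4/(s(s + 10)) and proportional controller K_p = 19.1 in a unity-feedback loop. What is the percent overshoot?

The closed-loop denominator s² + 10s + 179.5 gives ω_n = √179.5 = 13.4 and ζ = 10/(2ω_n) = 0.3732.
%OS = 100·exp(−πζ/√(1−ζ²)) = 100·exp(−π·0.3732/√0.8608) = 28.3%.

28.3%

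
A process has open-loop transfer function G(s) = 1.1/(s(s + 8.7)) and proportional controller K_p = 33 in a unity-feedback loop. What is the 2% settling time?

T_s ≈ 0.92 s

The closed-loop denominator s² + 8.7s + 36.3 gives ω_n = √36.3 = 6.025 and ζ = 8.7/(2ω_n) = 0.722.
2% settling time T_s ≈ 4/(ζω_n) = 4/4.35 = 0.92 s.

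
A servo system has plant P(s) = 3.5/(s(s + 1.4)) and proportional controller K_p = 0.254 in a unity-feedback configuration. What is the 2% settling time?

T_s ≈ 5.71 s

Closed-loop characteristic equation: s² + 1.4s + 0.889 = 0, so ω_n = 0.9429 rad/s and ζ = 1.4/(2·0.9429) = 0.7424.
2% settling time T_s ≈ 4/(ζω_n) = 4/0.7 = 5.71 s.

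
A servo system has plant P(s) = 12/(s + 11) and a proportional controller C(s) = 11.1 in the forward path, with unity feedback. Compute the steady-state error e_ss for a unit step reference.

0.0763

The loop is type 0. Static position error constant K_pos = C(0)·P(0) = 11.1·1.091 = 12.11.
Steady-state error to a unit step: e_ss = 1/(1+K_pos) = 1/13.11 = 0.0763.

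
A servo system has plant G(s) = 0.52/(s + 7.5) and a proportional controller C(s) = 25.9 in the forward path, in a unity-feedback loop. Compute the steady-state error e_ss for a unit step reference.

0.358

The loop is type 0. Static position error constant K_pos = C(0)·G(0) = 25.9·0.06933 = 1.796.
Steady-state error to a unit step: e_ss = 1/(1+K_pos) = 1/2.796 = 0.358.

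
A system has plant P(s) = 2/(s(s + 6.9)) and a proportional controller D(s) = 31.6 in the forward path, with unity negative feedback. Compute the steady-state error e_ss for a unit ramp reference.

The loop has one pole at the origin (type 1). Velocity error constant K_v = lim_{s→0} s·D(s)P(s) = 31.6·2/6.9 = 9.159.
Steady-state error to a unit ramp: e_ss = 1/K_v = 0.109.

0.109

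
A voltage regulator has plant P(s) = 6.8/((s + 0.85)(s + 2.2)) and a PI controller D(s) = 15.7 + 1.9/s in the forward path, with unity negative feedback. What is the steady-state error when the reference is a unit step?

0

The open loop D(s)P(s) has a pole at the origin (type 1), so the static position error constant is infinite and e_ss = 1/(1+∞) = 0.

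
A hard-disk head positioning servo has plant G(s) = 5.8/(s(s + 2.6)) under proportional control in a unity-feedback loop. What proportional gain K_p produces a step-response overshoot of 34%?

From %OS = 100·exp(−πζ/√(1−ζ²)) = 34%, ζ = −ln(0.34)/√(π²+ln²(0.34)) = 0.3248.
Characteristic equation s² + 2.6s + 5.8K_p = 0 gives ζ = 2.6/(2√(5.8K_p)).
Setting ζ = 0.3248: √(5.8K_p) = 2.6/(2·0.3248) = 4.003, so K_p = 16.02/5.8 = 2.76.

K_p = 2.76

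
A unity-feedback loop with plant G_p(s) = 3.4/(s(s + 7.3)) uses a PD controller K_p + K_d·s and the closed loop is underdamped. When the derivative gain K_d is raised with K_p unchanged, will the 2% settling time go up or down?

decrease

Characteristic equation s² + (7.3 + 3.4K_d)s + 3.4K_p = 0: raising K_d increases ζω_n = (7.3+3.4K_d)/2 while the loop stays underdamped, so T_s ≈ 4/(ζω_n) decreases.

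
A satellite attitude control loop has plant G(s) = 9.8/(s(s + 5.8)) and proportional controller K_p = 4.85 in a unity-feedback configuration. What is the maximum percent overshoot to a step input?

The closed-loop denominator s² + 5.8s + 47.53 gives ω_n = √47.53 = 6.894 and ζ = 5.8/(2ω_n) = 0.4206.
%OS = 100·exp(−πζ/√(1−ζ²)) = 100·exp(−π·0.4206/√0.8231) = 23.3%.

23.3%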